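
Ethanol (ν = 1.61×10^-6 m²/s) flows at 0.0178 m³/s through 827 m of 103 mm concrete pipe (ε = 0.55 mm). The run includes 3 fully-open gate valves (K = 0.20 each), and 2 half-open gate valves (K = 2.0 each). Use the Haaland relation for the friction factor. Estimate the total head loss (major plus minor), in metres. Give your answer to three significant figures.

V = 4Q/(πD²) = 2.136 m/s; V²/2g = 0.2326 m
Re = 1.37×10^5, ε/D = 0.00534 → f = 0.03164 (Haaland)
Major: h_f = f(L/D)·V²/2g = 0.03164·8029·0.2326 = 59.10 m
Minor: ΣK = 4.60; h_m = ΣK·V²/2g = 1.070 m
Total H_L = 59.10 + 1.070 = 60.17 m

H_L ≈ 60.2 m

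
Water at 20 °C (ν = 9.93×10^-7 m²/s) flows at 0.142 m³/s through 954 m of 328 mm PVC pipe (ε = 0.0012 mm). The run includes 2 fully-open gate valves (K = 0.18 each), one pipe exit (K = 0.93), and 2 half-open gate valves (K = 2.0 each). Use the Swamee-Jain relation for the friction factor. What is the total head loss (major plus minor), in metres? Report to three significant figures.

H_L ≈ 6.17 m

V = 4Q/(πD²) = 1.681 m/s; V²/2g = 0.1439 m
Re = 5.55×10^5, ε/D = 3.66×10^-6 → f = 0.01291 (Swamee-Jain)
Major: h_f = f(L/D)·V²/2g = 0.01291·2909·0.1439 = 5.406 m
Minor: ΣK = 5.29; h_m = ΣK·V²/2g = 0.7615 m
Total H_L = 5.406 + 0.7615 = 6.168 m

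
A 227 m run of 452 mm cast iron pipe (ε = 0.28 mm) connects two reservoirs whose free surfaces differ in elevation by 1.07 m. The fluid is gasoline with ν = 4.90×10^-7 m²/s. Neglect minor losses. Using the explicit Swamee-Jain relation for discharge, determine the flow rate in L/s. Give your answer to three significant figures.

Swamee-Jain (Type II): Q = -0.965·√(gD⁵h_f/L)·ln[ε/(3.7D) + √(3.17ν²L/(gD³h_f))]
√(gD⁵h_f/L) = √(9.81·0.452⁵·1.07/227) = 0.02954
ε/(3.7D) = 1.67×10^-4; √(3.17ν²L/(gD³h_f)) = 1.34×10^-5
Q = -0.965·0.02954·ln(1.808×10^-4) = 0.2456 m³/s
Check: V = 1.53 m/s, Re = 1.41×10^6, f = 0.01792, h_f = 1.08 m ≈ 1.07 m ✓

Q ≈ 246 L/s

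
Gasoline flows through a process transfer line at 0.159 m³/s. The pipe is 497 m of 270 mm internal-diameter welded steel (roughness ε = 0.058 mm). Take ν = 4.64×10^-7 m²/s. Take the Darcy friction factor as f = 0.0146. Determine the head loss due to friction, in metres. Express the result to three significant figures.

V = 4Q/(πD²) = 4·0.159/(π·0.270²) = 2.777 m/s
h_f = f(L/D)V²/(2g) = 0.01460·(497/0.270)·2.777²/(2·9.81) = 10.56 m

h_f ≈ 10.6 m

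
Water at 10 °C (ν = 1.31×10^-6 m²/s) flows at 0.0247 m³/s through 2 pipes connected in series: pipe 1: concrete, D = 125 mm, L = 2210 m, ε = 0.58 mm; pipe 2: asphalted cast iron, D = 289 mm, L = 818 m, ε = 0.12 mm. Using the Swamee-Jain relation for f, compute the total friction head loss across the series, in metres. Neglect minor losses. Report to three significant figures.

H ≈ 111 m

Pipe 1: V = 2.013 m/s, Re = 1.92×10^5, ε/D = 0.00464, f = 0.03039, h_1 = f(L/D)V²/2g = 110.9 m
Pipe 2: V = 0.3765 m/s, Re = 8.31×10^4, ε/D = 4.15×10^-4, f = 0.02057, h_2 = f(L/D)V²/2g = 0.4208 m
Series → Q common, losses add: H = Σh = 111.4 m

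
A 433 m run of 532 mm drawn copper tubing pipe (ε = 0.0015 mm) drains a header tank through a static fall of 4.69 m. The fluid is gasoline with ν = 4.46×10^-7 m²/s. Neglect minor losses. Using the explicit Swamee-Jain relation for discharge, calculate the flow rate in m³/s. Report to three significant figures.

Swamee-Jain (Type II): Q = -0.965·√(gD⁵h_f/L)·ln[ε/(3.7D) + √(3.17ν²L/(gD³h_f))]
√(gD⁵h_f/L) = √(9.81·0.532⁵·4.69/433) = 0.06729
ε/(3.7D) = 7.62×10^-7; √(3.17ν²L/(gD³h_f)) = 6.28×10^-6
Q = -0.965·0.06729·ln(7.040×10^-6) = 0.7704 m³/s
Check: V = 3.47 m/s, Re = 4.13×10^6, f = 0.009438, h_f = 4.70 m ≈ 4.69 m ✓

Q ≈ 0.770 m³/s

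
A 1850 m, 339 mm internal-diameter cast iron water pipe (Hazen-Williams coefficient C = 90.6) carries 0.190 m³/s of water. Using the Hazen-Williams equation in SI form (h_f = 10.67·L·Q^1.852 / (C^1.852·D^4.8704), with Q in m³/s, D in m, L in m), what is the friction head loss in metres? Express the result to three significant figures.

h_f ≈ 42.0 m

h_f = 10.67·1850·0.190^1.852 / (90.6^1.852·0.339^4.8704) = 41.99 m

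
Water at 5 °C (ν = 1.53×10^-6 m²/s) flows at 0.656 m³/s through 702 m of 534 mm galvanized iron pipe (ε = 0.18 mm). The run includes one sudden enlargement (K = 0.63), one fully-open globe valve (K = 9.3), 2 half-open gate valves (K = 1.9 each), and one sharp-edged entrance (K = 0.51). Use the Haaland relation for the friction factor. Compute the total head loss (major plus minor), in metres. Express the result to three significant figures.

V = 4Q/(πD²) = 2.929 m/s; V²/2g = 0.4373 m
Re = 1.02×10^6, ε/D = 3.37×10^-4 → f = 0.01592 (Haaland)
Major: h_f = f(L/D)·V²/2g = 0.01592·1315·0.4373 = 9.150 m
Minor: ΣK = 14.2; h_m = ΣK·V²/2g = 6.227 m
Total H_L = 9.150 + 6.227 = 15.38 m

H_L ≈ 15.4 m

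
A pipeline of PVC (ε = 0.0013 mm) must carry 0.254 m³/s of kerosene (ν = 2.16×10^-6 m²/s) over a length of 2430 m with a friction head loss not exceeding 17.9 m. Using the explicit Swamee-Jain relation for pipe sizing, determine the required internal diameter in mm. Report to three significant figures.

D ≈ 404 mm

Swamee-Jain (Type III): D = 0.66·[ε^1.25·(LQ²/(gh_f))^4.75 + ν·Q^9.4·(L/(gh_f))^5.2]^0.04
LQ²/(gh_f) = 0.8928; L/(gh_f) = 13.84
Term 1 = ε^1.25·(…)^4.75 = 2.56×10^-8; Term 2 = ν·Q^9.4·(…)^5.2 = 4.72×10^-6
D = 0.66·(2.56×10^-8 + 4.72×10^-6)^0.04 = 0.4042 m = 404 mm
Check: V = 1.98 m/s, Re = 3.70×10^5, f = 0.01387, h_f = 16.7 m ≈ 17.9 m ✓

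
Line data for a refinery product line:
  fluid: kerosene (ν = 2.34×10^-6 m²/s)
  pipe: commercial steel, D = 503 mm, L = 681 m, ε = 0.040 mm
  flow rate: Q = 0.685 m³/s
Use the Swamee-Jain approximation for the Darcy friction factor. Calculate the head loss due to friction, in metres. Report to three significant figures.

h_f ≈ 11.1 m

V = 4Q/(πD²) = 4·0.685/(π·0.503²) = 3.447 m/s
Re = VD/ν = 3.447·0.503/2.34×10^-6 = 7.41×10^5 → turbulent
ε/D = 0.040/503 = 7.95×10^-5
Swamee-Jain: f = 0.01359
h_f = f(L/D)V²/(2g) = 0.01359·(681/0.503)·3.447²/(2·9.81) = 11.14 m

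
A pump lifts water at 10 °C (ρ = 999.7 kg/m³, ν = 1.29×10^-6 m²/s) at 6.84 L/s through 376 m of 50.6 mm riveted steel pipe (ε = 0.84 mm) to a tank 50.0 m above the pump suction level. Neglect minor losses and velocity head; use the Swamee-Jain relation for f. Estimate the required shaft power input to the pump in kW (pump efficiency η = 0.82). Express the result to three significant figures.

P_shaft ≈ 20.5 kW

V = 4Q/(πD²) = 3.401 m/s; Re = 1.33×10^5; ε/D = 0.0166; f = 0.04586
h_f = f(L/D)V²/2g = 201.0 m
Total head H = z + h_f = 50.0 + 201.0 = 251.0 m
P_hyd = ρgQH = 999.7·9.81·0.00684·251.0 = 16.84 kW
P_shaft = P_hyd/η = 16.84/0.82 = 20.53 kW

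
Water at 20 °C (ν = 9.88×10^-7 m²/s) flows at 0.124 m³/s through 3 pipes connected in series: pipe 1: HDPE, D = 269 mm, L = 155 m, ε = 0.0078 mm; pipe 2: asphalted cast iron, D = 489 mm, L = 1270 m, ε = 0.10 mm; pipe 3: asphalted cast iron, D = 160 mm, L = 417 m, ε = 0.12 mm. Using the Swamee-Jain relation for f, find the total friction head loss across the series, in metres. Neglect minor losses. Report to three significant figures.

Pipe 1: V = 2.182 m/s, Re = 5.94×10^5, ε/D = 2.90×10^-5, f = 0.01319, h_1 = f(L/D)V²/2g = 1.845 m
Pipe 2: V = 0.6603 m/s, Re = 3.27×10^5, ε/D = 2.04×10^-4, f = 0.01620, h_2 = f(L/D)V²/2g = 0.9346 m
Pipe 3: V = 6.167 m/s, Re = 9.99×10^5, ε/D = 7.50×10^-4, f = 0.01880, h_3 = f(L/D)V²/2g = 94.98 m
Series → Q common, losses add: H = Σh = 97.76 m

H ≈ 97.8 m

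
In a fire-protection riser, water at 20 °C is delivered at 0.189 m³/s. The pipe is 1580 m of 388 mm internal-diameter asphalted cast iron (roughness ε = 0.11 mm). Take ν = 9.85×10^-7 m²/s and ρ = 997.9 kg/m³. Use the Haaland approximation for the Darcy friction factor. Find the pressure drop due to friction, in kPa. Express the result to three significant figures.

V = 4Q/(πD²) = 4·0.189/(π·0.388²) = 1.598 m/s
Re = VD/ν = 1.598·0.388/9.85×10^-7 = 6.30×10^5 → turbulent
ε/D = 0.11/388 = 2.84×10^-4
Haaland: f = 0.01579
h_f = f(L/D)V²/(2g) = 0.01579·(1580/0.388)·1.598²/(2·9.81) = 8.376 m
Δp = ρg·h_f = 997.9·9.81·8.376 = 82.00 kPa

Δp ≈ 82.0 kPa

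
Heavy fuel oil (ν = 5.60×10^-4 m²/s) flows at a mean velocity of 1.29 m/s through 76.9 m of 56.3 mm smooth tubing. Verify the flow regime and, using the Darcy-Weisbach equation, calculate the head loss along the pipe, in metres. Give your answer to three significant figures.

Re = VD/ν = 1.29·0.05630/5.60×10^-4 = 130 → laminar (Re < 2300)
f = 64/Re = 0.4935
h_f = f(L/D)V²/(2g) = 0.4935·(76.9/0.05630)·1.29²/(2·9.81) = 57.17 m

h_f ≈ 57.2 m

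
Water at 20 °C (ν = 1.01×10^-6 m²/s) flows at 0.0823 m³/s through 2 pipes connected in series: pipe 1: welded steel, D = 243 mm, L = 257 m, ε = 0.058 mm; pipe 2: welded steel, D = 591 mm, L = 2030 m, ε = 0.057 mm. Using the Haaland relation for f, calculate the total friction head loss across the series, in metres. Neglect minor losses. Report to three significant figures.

H ≈ 2.95 m

Pipe 1: V = 1.775 m/s, Re = 4.27×10^5, ε/D = 2.39×10^-4, f = 0.01584, h_1 = f(L/D)V²/2g = 2.688 m
Pipe 2: V = 0.3000 m/s, Re = 1.76×10^5, ε/D = 9.64×10^-5, f = 0.01651, h_2 = f(L/D)V²/2g = 0.2602 m
Series → Q common, losses add: H = Σh = 2.948 m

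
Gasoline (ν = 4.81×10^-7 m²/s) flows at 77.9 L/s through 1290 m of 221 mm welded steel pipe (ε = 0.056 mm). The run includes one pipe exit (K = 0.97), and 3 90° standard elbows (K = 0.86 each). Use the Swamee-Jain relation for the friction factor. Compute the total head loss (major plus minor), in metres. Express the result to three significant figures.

V = 4Q/(πD²) = 2.031 m/s; V²/2g = 0.2102 m
Re = 9.33×10^5, ε/D = 2.53×10^-4 → f = 0.01537 (Swamee-Jain)
Major: h_f = f(L/D)·V²/2g = 0.01537·5837·0.2102 = 18.86 m
Minor: ΣK = 3.55; h_m = ΣK·V²/2g = 0.7462 m
Total H_L = 18.86 + 0.7462 = 19.61 m

H_L ≈ 19.6 m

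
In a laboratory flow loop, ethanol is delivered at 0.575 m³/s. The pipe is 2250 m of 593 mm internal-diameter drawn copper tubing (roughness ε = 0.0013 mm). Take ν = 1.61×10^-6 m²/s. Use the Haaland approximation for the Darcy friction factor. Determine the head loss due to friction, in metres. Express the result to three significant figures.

V = 4Q/(πD²) = 4·0.575/(π·0.593²) = 2.082 m/s
Re = VD/ν = 2.082·0.593/1.61×10^-6 = 7.67×10^5 → turbulent
ε/D = 0.0013/593 = 2.19×10^-6
Haaland: f = 0.01215
h_f = f(L/D)V²/(2g) = 0.01215·(2250/0.593)·2.082²/(2·9.81) = 10.19 m

h_f ≈ 10.2 m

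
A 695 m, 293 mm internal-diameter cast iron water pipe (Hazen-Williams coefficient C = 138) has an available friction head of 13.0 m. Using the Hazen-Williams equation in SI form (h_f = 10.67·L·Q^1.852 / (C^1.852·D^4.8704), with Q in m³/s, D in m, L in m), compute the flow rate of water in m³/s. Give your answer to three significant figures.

Q ≈ 0.178 m³/s

Rearranging: Q = [h_f·C^1.852·D^4.8704 / (10.67·L)]^(1/1.852)
Q = [13.0·138^1.852·0.293^4.8704 / (10.67·695)]^0.540 = 0.1777 m³/s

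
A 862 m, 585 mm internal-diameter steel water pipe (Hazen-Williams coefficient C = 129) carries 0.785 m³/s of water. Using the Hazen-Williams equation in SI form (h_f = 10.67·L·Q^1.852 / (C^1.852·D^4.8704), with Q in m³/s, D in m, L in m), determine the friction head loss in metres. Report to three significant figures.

h_f ≈ 9.87 m

h_f = 10.67·862·0.785^1.852 / (129^1.852·0.585^4.8704) = 9.867 m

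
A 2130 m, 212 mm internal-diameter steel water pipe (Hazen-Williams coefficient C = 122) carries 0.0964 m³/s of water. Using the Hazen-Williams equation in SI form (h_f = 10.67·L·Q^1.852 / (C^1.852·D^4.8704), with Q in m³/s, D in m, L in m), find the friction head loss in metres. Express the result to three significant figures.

h_f ≈ 78.0 m

h_f = 10.67·2130·0.0964^1.852 / (122^1.852·0.212^4.8704) = 78.01 m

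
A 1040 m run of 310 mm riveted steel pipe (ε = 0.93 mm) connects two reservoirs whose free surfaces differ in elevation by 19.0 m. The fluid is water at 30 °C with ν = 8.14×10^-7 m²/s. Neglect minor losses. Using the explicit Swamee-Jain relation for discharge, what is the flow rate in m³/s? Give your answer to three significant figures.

Q ≈ 0.155 m³/s

Swamee-Jain (Type II): Q = -0.965·√(gD⁵h_f/L)·ln[ε/(3.7D) + √(3.17ν²L/(gD³h_f))]
√(gD⁵h_f/L) = √(9.81·0.310⁵·19.0/1040) = 0.02265
ε/(3.7D) = 8.11×10^-4; √(3.17ν²L/(gD³h_f)) = 1.98×10^-5
Q = -0.965·0.02265·ln(8.306×10^-4) = 0.1551 m³/s
Check: V = 2.05 m/s, Re = 7.82×10^5, f = 0.02642, h_f = 19.1 m ≈ 19.0 m ✓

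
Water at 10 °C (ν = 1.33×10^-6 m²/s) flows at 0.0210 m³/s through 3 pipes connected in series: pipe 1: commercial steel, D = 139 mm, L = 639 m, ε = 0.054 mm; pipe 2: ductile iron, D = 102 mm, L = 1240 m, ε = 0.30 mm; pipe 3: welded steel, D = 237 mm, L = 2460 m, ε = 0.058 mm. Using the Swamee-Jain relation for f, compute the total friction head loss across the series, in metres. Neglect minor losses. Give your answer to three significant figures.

Pipe 1: V = 1.384 m/s, Re = 1.45×10^5, ε/D = 3.88×10^-4, f = 0.01899, h_1 = f(L/D)V²/2g = 8.520 m
Pipe 2: V = 2.570 m/s, Re = 1.97×10^5, ε/D = 0.00294, f = 0.02689, h_2 = f(L/D)V²/2g = 110.1 m
Pipe 3: V = 0.4760 m/s, Re = 8.48×10^4, ε/D = 2.45×10^-4, f = 0.01975, h_3 = f(L/D)V²/2g = 2.367 m
Series → Q common, losses add: H = Σh = 120.9 m

H ≈ 121 m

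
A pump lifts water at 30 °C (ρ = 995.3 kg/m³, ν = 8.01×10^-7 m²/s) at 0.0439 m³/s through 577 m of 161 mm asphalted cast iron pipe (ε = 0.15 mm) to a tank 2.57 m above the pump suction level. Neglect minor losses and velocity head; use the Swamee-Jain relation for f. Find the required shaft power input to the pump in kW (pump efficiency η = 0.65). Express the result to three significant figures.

V = 4Q/(πD²) = 2.156 m/s; Re = 4.33×10^5; ε/D = 9.32×10^-4; f = 0.02015
h_f = f(L/D)V²/2g = 17.11 m
Total head H = z + h_f = 2.57 + 17.11 = 19.68 m
P_hyd = ρgQH = 995.3·9.81·0.0439·19.68 = 8.437 kW
P_shaft = P_hyd/η = 8.437/0.65 = 12.98 kW

P_shaft ≈ 13.0 kW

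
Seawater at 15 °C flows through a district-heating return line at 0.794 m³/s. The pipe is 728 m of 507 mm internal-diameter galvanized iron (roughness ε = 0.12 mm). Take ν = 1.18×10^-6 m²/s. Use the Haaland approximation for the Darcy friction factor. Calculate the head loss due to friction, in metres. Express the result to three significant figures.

h_f ≈ 16.6 m

V = 4Q/(πD²) = 4·0.794/(π·0.507²) = 3.933 m/s
Re = VD/ν = 3.933·0.507/1.18×10^-6 = 1.69×10^6 → turbulent
ε/D = 0.12/507 = 2.37×10^-4
Haaland: f = 0.01470
h_f = f(L/D)V²/(2g) = 0.01470·(728/0.507)·3.933²/(2·9.81) = 16.64 m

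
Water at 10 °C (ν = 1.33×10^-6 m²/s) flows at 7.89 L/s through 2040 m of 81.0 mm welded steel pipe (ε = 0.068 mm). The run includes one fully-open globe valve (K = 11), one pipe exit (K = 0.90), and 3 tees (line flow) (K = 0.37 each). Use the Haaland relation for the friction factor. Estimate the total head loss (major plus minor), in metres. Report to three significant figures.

V = 4Q/(πD²) = 1.531 m/s; V²/2g = 0.1195 m
Re = 9.33×10^4, ε/D = 8.40×10^-4 → f = 0.02155 (Haaland)
Major: h_f = f(L/D)·V²/2g = 0.02155·25185·0.1195 = 64.84 m
Minor: ΣK = 13.0; h_m = ΣK·V²/2g = 1.555 m
Total H_L = 64.84 + 1.555 = 66.40 m

H_L ≈ 66.4 m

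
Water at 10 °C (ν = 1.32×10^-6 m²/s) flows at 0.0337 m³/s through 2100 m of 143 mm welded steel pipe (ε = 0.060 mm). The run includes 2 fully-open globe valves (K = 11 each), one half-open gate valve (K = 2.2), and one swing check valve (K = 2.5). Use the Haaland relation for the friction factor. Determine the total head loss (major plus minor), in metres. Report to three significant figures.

H_L ≈ 65.3 m

V = 4Q/(πD²) = 2.098 m/s; V²/2g = 0.2244 m
Re = 2.27×10^5, ε/D = 4.20×10^-4 → f = 0.01799 (Haaland)
Major: h_f = f(L/D)·V²/2g = 0.01799·14685·0.2244 = 59.28 m
Minor: ΣK = 26.7; h_m = ΣK·V²/2g = 5.992 m
Total H_L = 59.28 + 5.992 = 65.28 m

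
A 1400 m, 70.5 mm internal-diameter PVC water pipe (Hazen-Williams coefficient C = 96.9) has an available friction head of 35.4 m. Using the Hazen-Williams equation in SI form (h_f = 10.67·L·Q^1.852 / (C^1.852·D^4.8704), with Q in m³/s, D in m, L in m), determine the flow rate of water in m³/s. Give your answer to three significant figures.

Rearranging: Q = [h_f·C^1.852·D^4.8704 / (10.67·L)]^(1/1.852)
Q = [35.4·96.9^1.852·0.0705^4.8704 / (10.67·1400)]^0.540 = 0.003465 m³/s

Q ≈ 0.00347 m³/s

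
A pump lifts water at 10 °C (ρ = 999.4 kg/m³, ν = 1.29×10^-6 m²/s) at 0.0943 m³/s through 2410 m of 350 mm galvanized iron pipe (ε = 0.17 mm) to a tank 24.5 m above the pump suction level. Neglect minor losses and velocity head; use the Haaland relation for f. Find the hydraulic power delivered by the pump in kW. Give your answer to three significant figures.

V = 4Q/(πD²) = 0.9801 m/s; Re = 2.66×10^5; ε/D = 4.86×10^-4; f = 0.01814
h_f = f(L/D)V²/2g = 6.117 m
Total head H = z + h_f = 24.5 + 6.117 = 30.62 m
P_hyd = ρgQH = 999.4·9.81·0.0943·30.62 = 28.31 kW

P_hyd ≈ 28.3 kW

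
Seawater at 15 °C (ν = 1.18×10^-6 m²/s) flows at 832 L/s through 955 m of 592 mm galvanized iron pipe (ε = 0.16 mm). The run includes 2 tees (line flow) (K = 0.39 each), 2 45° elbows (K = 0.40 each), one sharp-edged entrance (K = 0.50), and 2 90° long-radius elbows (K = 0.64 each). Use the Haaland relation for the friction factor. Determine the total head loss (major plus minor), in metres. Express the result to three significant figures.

H_L ≈ 12.9 m

V = 4Q/(πD²) = 3.023 m/s; V²/2g = 0.4657 m
Re = 1.52×10^6, ε/D = 2.70×10^-4 → f = 0.01510 (Haaland)
Major: h_f = f(L/D)·V²/2g = 0.01510·1613·0.4657 = 11.35 m
Minor: ΣK = 3.36; h_m = ΣK·V²/2g = 1.565 m
Total H_L = 11.35 + 1.565 = 12.91 m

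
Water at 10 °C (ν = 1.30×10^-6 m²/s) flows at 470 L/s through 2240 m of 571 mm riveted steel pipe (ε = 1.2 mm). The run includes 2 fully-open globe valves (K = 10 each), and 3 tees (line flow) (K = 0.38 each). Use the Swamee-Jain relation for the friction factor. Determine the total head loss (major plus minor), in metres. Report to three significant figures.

V = 4Q/(πD²) = 1.835 m/s; V²/2g = 0.1717 m
Re = 8.06×10^5, ε/D = 0.00210 → f = 0.02404 (Swamee-Jain)
Major: h_f = f(L/D)·V²/2g = 0.02404·3923·0.1717 = 16.19 m
Minor: ΣK = 21.1; h_m = ΣK·V²/2g = 3.630 m
Total H_L = 16.19 + 3.630 = 19.82 m

H_L ≈ 19.8 m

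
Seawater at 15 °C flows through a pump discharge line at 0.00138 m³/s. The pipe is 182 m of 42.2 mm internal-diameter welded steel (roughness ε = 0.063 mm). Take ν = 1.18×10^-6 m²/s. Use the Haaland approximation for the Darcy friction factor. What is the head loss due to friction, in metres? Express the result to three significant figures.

h_f ≈ 5.59 m

V = 4Q/(πD²) = 4·0.00138/(π·0.0422²) = 0.9867 m/s
Re = VD/ν = 0.9867·0.0422/1.18×10^-6 = 3.53×10^4 → turbulent
ε/D = 0.063/42.2 = 0.00149
Haaland: f = 0.02614
h_f = f(L/D)V²/(2g) = 0.02614·(182/0.0422)·0.9867²/(2·9.81) = 5.594 m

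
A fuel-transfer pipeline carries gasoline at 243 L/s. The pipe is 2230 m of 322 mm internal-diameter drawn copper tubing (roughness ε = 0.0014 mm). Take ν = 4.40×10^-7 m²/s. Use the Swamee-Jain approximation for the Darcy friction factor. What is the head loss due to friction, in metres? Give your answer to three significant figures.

V = 4Q/(πD²) = 4·0.243/(π·0.322²) = 2.984 m/s
Re = VD/ν = 2.984·0.322/4.40×10^-7 = 2.18×10^6 → turbulent
ε/D = 0.0014/322 = 4.35×10^-6
Swamee-Jain: f = 0.01040
h_f = f(L/D)V²/(2g) = 0.01040·(2230/0.322)·2.984²/(2·9.81) = 32.68 m

h_f ≈ 32.7 m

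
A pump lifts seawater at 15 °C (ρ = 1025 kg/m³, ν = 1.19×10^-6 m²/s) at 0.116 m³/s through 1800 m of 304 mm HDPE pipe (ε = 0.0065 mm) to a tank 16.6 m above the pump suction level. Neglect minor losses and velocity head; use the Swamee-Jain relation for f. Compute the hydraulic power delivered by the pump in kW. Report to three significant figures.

P_hyd ≈ 31.8 kW

V = 4Q/(πD²) = 1.598 m/s; Re = 4.08×10^5; ε/D = 2.14×10^-5; f = 0.01388
h_f = f(L/D)V²/2g = 10.70 m
Total head H = z + h_f = 16.6 + 10.70 = 27.30 m
P_hyd = ρgQH = 1025·9.81·0.116·27.30 = 31.84 kW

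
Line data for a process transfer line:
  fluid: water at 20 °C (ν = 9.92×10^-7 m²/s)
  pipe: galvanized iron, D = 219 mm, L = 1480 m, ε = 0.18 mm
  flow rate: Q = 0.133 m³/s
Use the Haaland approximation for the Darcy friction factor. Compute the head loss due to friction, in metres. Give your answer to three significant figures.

h_f ≈ 82.3 m

V = 4Q/(πD²) = 4·0.133/(π·0.219²) = 3.531 m/s
Re = VD/ν = 3.531·0.219/9.92×10^-7 = 7.79×10^5 → turbulent
ε/D = 0.18/219 = 8.22×10^-4
Haaland: f = 0.01916
h_f = f(L/D)V²/(2g) = 0.01916·(1480/0.219)·3.531²/(2·9.81) = 82.27 m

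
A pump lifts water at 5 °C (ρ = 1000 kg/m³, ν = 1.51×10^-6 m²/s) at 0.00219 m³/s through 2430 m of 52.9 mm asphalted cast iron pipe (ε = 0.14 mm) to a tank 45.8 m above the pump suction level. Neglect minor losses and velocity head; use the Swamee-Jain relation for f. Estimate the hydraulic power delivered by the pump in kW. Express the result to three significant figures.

P_hyd ≈ 2.44 kW

V = 4Q/(πD²) = 0.9964 m/s; Re = 3.49×10^4; ε/D = 0.00265; f = 0.02918
h_f = f(L/D)V²/2g = 67.84 m
Total head H = z + h_f = 45.8 + 67.84 = 113.6 m
P_hyd = ρgQH = 1000·9.81·0.00219·113.6 = 2.441 kW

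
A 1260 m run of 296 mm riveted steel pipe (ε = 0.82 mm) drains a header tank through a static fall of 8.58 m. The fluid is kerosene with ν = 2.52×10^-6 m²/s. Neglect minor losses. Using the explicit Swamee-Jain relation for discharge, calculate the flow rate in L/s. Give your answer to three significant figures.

Swamee-Jain (Type II): Q = -0.965·√(gD⁵h_f/L)·ln[ε/(3.7D) + √(3.17ν²L/(gD³h_f))]
√(gD⁵h_f/L) = √(9.81·0.296⁵·8.58/1260) = 0.01232
ε/(3.7D) = 7.49×10^-4; √(3.17ν²L/(gD³h_f)) = 1.08×10^-4
Q = -0.965·0.01232·ln(8.565×10^-4) = 0.08397 m³/s
Check: V = 1.22 m/s, Re = 1.43×10^5, f = 0.02678, h_f = 8.65 m ≈ 8.58 m ✓

Q ≈ 84.0 L/s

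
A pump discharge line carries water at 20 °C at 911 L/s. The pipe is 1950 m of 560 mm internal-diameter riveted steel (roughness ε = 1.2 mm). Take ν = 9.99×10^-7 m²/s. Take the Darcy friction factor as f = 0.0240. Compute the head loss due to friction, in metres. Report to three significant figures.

V = 4Q/(πD²) = 4·0.911/(π·0.560²) = 3.699 m/s
h_f = f(L/D)V²/(2g) = 0.02400·(1950/0.560)·3.699²/(2·9.81) = 58.27 m

h_f ≈ 58.3 m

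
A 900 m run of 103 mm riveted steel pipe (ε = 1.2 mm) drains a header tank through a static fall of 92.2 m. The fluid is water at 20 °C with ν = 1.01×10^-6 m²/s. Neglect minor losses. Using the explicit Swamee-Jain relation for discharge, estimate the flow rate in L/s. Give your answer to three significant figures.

Swamee-Jain (Type II): Q = -0.965·√(gD⁵h_f/L)·ln[ε/(3.7D) + √(3.17ν²L/(gD³h_f))]
√(gD⁵h_f/L) = √(9.81·0.103⁵·92.2/900) = 0.003413
ε/(3.7D) = 0.00315; √(3.17ν²L/(gD³h_f)) = 5.43×10^-5
Q = -0.965·0.003413·ln(0.003203) = 0.01892 m³/s
Check: V = 2.27 m/s, Re = 2.32×10^5, f = 0.04031, h_f = 92.6 m ≈ 92.2 m ✓

Q ≈ 18.9 L/s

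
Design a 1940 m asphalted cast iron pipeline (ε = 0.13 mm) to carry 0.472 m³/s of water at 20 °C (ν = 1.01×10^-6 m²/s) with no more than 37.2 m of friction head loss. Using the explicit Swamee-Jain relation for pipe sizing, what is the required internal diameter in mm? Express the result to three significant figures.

Swamee-Jain (Type III): D = 0.66·[ε^1.25·(LQ²/(gh_f))^4.75 + ν·Q^9.4·(L/(gh_f))^5.2]^0.04
LQ²/(gh_f) = 1.184; L/(gh_f) = 5.316
Term 1 = ε^1.25·(…)^4.75 = 3.10×10^-5; Term 2 = ν·Q^9.4·(…)^5.2 = 5.16×10^-6
D = 0.66·(3.10×10^-5 + 5.16×10^-6)^0.04 = 0.4384 m = 438 mm
Check: V = 3.13 m/s, Re = 1.36×10^6, f = 0.01554, h_f = 34.3 m ≈ 37.2 m ✓

D ≈ 438 mm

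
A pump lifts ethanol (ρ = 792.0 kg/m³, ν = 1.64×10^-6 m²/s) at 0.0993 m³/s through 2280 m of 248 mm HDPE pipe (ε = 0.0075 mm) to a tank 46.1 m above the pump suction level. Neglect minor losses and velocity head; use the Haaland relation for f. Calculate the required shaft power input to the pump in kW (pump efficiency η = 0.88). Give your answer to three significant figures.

V = 4Q/(πD²) = 2.056 m/s; Re = 3.11×10^5; ε/D = 3.02×10^-5; f = 0.01451
h_f = f(L/D)V²/2g = 28.74 m
Total head H = z + h_f = 46.1 + 28.74 = 74.84 m
P_hyd = ρgQH = 792.0·9.81·0.0993·74.84 = 57.74 kW
P_shaft = P_hyd/η = 57.74/0.88 = 65.61 kW

P_shaft ≈ 65.6 kW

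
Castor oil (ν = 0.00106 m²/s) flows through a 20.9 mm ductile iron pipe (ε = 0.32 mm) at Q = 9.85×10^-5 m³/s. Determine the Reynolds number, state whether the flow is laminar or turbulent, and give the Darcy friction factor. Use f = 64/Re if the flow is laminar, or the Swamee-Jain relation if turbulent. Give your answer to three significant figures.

Re ≈ 5.66; laminar; f = 64/Re ≈ 11.3

V = 4Q/(πD²) = 0.2871 m/s
Re = VD/ν = 0.2871·0.0209/0.00106 = 5.66
Re < 2300 → laminar → f = 64/Re = 11.31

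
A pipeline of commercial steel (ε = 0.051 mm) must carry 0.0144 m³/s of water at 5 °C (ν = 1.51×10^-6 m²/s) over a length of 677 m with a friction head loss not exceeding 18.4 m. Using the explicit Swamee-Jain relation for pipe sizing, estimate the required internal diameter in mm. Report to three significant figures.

D ≈ 106 mm

Swamee-Jain (Type III): D = 0.66·[ε^1.25·(LQ²/(gh_f))^4.75 + ν·Q^9.4·(L/(gh_f))^5.2]^0.04
LQ²/(gh_f) = 7.777×10^-4; L/(gh_f) = 3.751
Term 1 = ε^1.25·(…)^4.75 = 7.34×10^-21; Term 2 = ν·Q^9.4·(…)^5.2 = 7.13×10^-21
D = 0.66·(7.34×10^-21 + 7.13×10^-21)^0.04 = 0.1062 m = 106 mm
Check: V = 1.63 m/s, Re = 1.14×10^5, f = 0.01999, h_f = 17.2 m ≈ 18.4 m ✓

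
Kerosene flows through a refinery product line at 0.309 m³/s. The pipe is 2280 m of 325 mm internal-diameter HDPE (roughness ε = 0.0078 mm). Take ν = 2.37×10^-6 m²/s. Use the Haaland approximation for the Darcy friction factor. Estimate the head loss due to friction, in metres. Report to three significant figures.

V = 4Q/(πD²) = 4·0.309/(π·0.325²) = 3.725 m/s
Re = VD/ν = 3.725·0.325/2.37×10^-6 = 5.11×10^5 → turbulent
ε/D = 0.0078/325 = 2.40×10^-5
Haaland: f = 0.01330
h_f = f(L/D)V²/(2g) = 0.01330·(2280/0.325)·3.725²/(2·9.81) = 66.00 m

h_f ≈ 66.0 m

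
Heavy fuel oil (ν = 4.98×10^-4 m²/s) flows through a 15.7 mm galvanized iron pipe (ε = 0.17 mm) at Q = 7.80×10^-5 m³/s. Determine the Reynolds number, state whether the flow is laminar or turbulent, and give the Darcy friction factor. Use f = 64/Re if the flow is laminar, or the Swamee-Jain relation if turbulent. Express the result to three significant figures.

V = 4Q/(πD²) = 0.4029 m/s
Re = VD/ν = 0.4029·0.0157/4.98×10^-4 = 12.7
Re < 2300 → laminar → f = 64/Re = 5.039

Re ≈ 12.7; laminar; f = 64/Re ≈ 5.04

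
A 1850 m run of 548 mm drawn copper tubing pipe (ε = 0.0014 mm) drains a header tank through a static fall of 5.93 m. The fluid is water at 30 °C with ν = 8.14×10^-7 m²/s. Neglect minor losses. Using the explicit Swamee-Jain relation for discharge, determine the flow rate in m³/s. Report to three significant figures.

Q ≈ 0.410 m³/s

Swamee-Jain (Type II): Q = -0.965·√(gD⁵h_f/L)·ln[ε/(3.7D) + √(3.17ν²L/(gD³h_f))]
√(gD⁵h_f/L) = √(9.81·0.548⁵·5.93/1850) = 0.03942
ε/(3.7D) = 6.90×10^-7; √(3.17ν²L/(gD³h_f)) = 2.01×10^-5
Q = -0.965·0.03942·ln(2.084×10^-5) = 0.4100 m³/s
Check: V = 1.74 m/s, Re = 1.17×10^6, f = 0.01138, h_f = 5.92 m ≈ 5.93 m ✓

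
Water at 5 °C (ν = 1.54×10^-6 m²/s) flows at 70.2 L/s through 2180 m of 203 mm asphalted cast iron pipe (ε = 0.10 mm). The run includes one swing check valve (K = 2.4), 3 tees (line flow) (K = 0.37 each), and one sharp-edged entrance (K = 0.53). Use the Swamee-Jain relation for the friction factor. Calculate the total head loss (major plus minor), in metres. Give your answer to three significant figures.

V = 4Q/(πD²) = 2.169 m/s; V²/2g = 0.2398 m
Re = 2.86×10^5, ε/D = 4.93×10^-4 → f = 0.01835 (Swamee-Jain)
Major: h_f = f(L/D)·V²/2g = 0.01835·10739·0.2398 = 47.25 m
Minor: ΣK = 4.04; h_m = ΣK·V²/2g = 0.9687 m
Total H_L = 47.25 + 0.9687 = 48.22 m

H_L ≈ 48.2 m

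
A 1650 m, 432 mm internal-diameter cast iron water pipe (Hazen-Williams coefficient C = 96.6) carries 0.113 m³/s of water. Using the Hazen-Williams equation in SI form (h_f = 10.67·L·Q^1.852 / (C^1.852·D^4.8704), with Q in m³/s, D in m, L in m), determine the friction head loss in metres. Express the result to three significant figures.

h_f = 10.67·1650·0.113^1.852 / (96.6^1.852·0.432^4.8704) = 3.900 m

h_f ≈ 3.90 m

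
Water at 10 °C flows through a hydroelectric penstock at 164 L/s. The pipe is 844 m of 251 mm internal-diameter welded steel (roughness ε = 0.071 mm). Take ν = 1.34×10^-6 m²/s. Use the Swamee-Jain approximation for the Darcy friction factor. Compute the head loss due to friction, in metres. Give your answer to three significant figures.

h_f ≈ 30.1 m

V = 4Q/(πD²) = 4·0.164/(π·0.251²) = 3.314 m/s
Re = VD/ν = 3.314·0.251/1.34×10^-6 = 6.21×10^5 → turbulent
ε/D = 0.071/251 = 2.83×10^-4
Swamee-Jain: f = 0.01600
h_f = f(L/D)V²/(2g) = 0.01600·(844/0.251)·3.314²/(2·9.81) = 30.13 m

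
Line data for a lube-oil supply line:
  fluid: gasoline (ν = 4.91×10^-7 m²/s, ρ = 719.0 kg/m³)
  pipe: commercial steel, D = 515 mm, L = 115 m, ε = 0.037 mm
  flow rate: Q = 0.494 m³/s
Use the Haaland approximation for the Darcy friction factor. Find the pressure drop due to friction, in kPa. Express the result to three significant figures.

Δp ≈ 5.44 kPa

V = 4Q/(πD²) = 4·0.494/(π·0.515²) = 2.371 m/s
Re = VD/ν = 2.371·0.515/4.91×10^-7 = 2.49×10^6 → turbulent
ε/D = 0.037/515 = 7.18×10^-5
Haaland: f = 0.01204
h_f = f(L/D)V²/(2g) = 0.01204·(115/0.515)·2.371²/(2·9.81) = 0.7709 m
Δp = ρg·h_f = 719.0·9.81·0.7709 = 5.437 kPa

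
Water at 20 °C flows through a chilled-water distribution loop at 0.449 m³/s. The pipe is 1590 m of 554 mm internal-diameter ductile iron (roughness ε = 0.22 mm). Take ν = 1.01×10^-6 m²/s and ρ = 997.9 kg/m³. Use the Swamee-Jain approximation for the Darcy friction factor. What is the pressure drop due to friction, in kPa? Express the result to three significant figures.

V = 4Q/(πD²) = 4·0.449/(π·0.554²) = 1.863 m/s
Re = VD/ν = 1.863·0.554/1.01×10^-6 = 1.02×10^6 → turbulent
ε/D = 0.22/554 = 3.97×10^-4
Swamee-Jain: f = 0.01655
h_f = f(L/D)V²/(2g) = 0.01655·(1590/0.554)·1.863²/(2·9.81) = 8.398 m
Δp = ρg·h_f = 997.9·9.81·8.398 = 82.21 kPa

Δp ≈ 82.2 kPa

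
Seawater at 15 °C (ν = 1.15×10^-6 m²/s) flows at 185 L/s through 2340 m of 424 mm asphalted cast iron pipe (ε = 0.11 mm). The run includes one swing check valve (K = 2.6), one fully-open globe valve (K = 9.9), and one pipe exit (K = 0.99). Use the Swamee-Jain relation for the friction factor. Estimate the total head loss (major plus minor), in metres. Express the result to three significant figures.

H_L ≈ 8.95 m

V = 4Q/(πD²) = 1.310 m/s; V²/2g = 0.08750 m
Re = 4.83×10^5, ε/D = 2.59×10^-4 → f = 0.01608 (Swamee-Jain)
Major: h_f = f(L/D)·V²/2g = 0.01608·5519·0.08750 = 7.766 m
Minor: ΣK = 13.5; h_m = ΣK·V²/2g = 1.180 m
Total H_L = 7.766 + 1.180 = 8.946 m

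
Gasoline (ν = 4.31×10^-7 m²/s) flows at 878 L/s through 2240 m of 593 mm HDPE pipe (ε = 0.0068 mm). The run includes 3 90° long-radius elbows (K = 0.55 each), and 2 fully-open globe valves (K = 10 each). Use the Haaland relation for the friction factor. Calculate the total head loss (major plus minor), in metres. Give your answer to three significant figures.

V = 4Q/(πD²) = 3.179 m/s; V²/2g = 0.5151 m
Re = 4.37×10^6, ε/D = 1.15×10^-5 → f = 0.009738 (Haaland)
Major: h_f = f(L/D)·V²/2g = 0.009738·3777·0.5151 = 18.95 m
Minor: ΣK = 21.6; h_m = ΣK·V²/2g = 11.15 m
Total H_L = 18.95 + 11.15 = 30.10 m

H_L ≈ 30.1 m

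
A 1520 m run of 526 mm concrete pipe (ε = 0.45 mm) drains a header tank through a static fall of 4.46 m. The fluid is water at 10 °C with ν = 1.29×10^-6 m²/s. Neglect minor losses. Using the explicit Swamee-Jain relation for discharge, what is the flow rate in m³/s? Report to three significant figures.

Q ≈ 0.270 m³/s

Swamee-Jain (Type II): Q = -0.965·√(gD⁵h_f/L)·ln[ε/(3.7D) + √(3.17ν²L/(gD³h_f))]
√(gD⁵h_f/L) = √(9.81·0.526⁵·4.46/1520) = 0.03404
ε/(3.7D) = 2.31×10^-4; √(3.17ν²L/(gD³h_f)) = 3.55×10^-5
Q = -0.965·0.03404·ln(2.667×10^-4) = 0.2704 m³/s
Check: V = 1.24 m/s, Re = 5.07×10^5, f = 0.01969, h_f = 4.49 m ≈ 4.46 m ✓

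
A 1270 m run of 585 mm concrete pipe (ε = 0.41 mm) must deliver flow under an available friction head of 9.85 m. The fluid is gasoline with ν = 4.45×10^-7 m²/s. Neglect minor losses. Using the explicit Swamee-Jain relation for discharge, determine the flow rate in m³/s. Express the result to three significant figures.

Swamee-Jain (Type II): Q = -0.965·√(gD⁵h_f/L)·ln[ε/(3.7D) + √(3.17ν²L/(gD³h_f))]
√(gD⁵h_f/L) = √(9.81·0.585⁵·9.85/1270) = 0.07220
ε/(3.7D) = 1.89×10^-4; √(3.17ν²L/(gD³h_f)) = 6.42×10^-6
Q = -0.965·0.07220·ln(1.958×10^-4) = 0.5949 m³/s
Check: V = 2.21 m/s, Re = 2.91×10^6, f = 0.01823, h_f = 9.88 m ≈ 9.85 m ✓

Q ≈ 0.595 m³/s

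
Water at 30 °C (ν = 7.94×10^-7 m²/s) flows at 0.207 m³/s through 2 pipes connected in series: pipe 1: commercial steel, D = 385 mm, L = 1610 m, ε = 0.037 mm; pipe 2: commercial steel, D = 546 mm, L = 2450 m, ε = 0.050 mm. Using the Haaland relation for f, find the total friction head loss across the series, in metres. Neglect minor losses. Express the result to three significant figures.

H ≈ 11.5 m

Pipe 1: V = 1.778 m/s, Re = 8.62×10^5, ε/D = 9.61×10^-5, f = 0.01344, h_1 = f(L/D)V²/2g = 9.056 m
Pipe 2: V = 0.8841 m/s, Re = 6.08×10^5, ε/D = 9.16×10^-5, f = 0.01385, h_2 = f(L/D)V²/2g = 2.477 m
Series → Q common, losses add: H = Σh = 11.53 m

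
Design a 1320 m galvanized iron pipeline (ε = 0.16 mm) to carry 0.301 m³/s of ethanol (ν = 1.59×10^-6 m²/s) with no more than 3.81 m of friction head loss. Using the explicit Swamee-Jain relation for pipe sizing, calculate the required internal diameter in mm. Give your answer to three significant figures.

Swamee-Jain (Type III): D = 0.66·[ε^1.25·(LQ²/(gh_f))^4.75 + ν·Q^9.4·(L/(gh_f))^5.2]^0.04
LQ²/(gh_f) = 3.200; L/(gh_f) = 35.32
Term 1 = ε^1.25·(…)^4.75 = 0.00451; Term 2 = ν·Q^9.4·(…)^5.2 = 0.00224
D = 0.66·(0.00451 + 0.00224)^0.04 = 0.5404 m = 540 mm
Check: V = 1.31 m/s, Re = 4.46×10^5, f = 0.01648, h_f = 3.53 m ≈ 3.81 m ✓

D ≈ 540 mm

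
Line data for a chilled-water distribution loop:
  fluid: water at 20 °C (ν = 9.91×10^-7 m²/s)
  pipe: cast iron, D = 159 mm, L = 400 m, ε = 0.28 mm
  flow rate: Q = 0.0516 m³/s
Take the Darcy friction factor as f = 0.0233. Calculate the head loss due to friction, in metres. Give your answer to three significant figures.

V = 4Q/(πD²) = 4·0.0516/(π·0.159²) = 2.599 m/s
h_f = f(L/D)V²/(2g) = 0.02330·(400/0.159)·2.599²/(2·9.81) = 20.18 m

h_f ≈ 20.2 m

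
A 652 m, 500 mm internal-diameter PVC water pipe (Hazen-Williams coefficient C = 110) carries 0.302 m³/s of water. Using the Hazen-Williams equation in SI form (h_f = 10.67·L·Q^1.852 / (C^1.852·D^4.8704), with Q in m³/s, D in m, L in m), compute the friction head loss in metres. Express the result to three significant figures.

h_f = 10.67·652·0.302^1.852 / (110^1.852·0.500^4.8704) = 3.672 m

h_f ≈ 3.67 m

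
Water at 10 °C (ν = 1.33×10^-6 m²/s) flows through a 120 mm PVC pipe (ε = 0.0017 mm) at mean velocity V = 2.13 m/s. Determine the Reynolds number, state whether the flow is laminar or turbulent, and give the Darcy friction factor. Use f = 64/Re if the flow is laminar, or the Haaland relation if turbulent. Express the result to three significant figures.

Re = VD/ν = 2.130·0.120/1.33×10^-6 = 1.92×10^5
Re > 4000 → turbulent; ε/D = 1.42×10^-5
Haaland: f = 0.01570

Re ≈ 1.92×10^5; turbulent; f ≈ 0.0157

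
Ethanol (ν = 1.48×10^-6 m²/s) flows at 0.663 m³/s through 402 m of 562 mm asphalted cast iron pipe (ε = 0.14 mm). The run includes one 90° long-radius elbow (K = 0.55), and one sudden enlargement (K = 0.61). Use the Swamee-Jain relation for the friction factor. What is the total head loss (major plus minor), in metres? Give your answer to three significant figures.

V = 4Q/(πD²) = 2.673 m/s; V²/2g = 0.3641 m
Re = 1.01×10^6, ε/D = 2.49×10^-4 → f = 0.01527 (Swamee-Jain)
Major: h_f = f(L/D)·V²/2g = 0.01527·715.3·0.3641 = 3.977 m
Minor: ΣK = 1.16; h_m = ΣK·V²/2g = 0.4223 m
Total H_L = 3.977 + 0.4223 = 4.399 m

H_L ≈ 4.40 m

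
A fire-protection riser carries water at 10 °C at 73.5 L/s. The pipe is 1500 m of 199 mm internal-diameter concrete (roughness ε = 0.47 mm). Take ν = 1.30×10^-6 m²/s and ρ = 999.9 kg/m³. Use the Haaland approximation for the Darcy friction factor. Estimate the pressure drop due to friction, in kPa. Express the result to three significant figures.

V = 4Q/(πD²) = 4·0.0735/(π·0.199²) = 2.363 m/s
Re = VD/ν = 2.363·0.199/1.30×10^-6 = 3.62×10^5 → turbulent
ε/D = 0.47/199 = 0.00236
Haaland: f = 0.02494
h_f = f(L/D)V²/(2g) = 0.02494·(1500/0.199)·2.363²/(2·9.81) = 53.50 m
Δp = ρg·h_f = 999.9·9.81·53.50 = 524.8 kPa

Δp ≈ 525 kPa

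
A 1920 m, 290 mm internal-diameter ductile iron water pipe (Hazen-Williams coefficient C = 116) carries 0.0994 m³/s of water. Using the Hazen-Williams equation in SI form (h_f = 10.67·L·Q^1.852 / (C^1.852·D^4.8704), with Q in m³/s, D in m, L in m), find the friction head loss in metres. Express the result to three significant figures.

h_f ≈ 17.8 m

h_f = 10.67·1920·0.0994^1.852 / (116^1.852·0.290^4.8704) = 17.77 m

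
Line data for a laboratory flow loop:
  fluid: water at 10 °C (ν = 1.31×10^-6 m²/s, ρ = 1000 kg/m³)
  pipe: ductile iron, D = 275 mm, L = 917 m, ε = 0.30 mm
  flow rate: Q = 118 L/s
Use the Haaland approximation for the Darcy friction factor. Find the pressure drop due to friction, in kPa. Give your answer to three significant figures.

Δp ≈ 136 kPa

V = 4Q/(πD²) = 4·0.118/(π·0.275²) = 1.987 m/s
Re = VD/ν = 1.987·0.275/1.31×10^-6 = 4.17×10^5 → turbulent
ε/D = 0.30/275 = 0.00109
Haaland: f = 0.02068
h_f = f(L/D)V²/(2g) = 0.02068·(917/0.275)·1.987²/(2·9.81) = 13.87 m
Δp = ρg·h_f = 1000·9.81·13.87 = 136.1 kPa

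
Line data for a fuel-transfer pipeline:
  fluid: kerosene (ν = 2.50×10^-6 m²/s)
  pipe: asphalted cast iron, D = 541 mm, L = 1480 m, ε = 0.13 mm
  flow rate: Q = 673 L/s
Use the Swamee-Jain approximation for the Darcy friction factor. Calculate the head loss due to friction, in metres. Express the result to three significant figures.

V = 4Q/(πD²) = 4·0.673/(π·0.541²) = 2.928 m/s
Re = VD/ν = 2.928·0.541/2.50×10^-6 = 6.34×10^5 → turbulent
ε/D = 0.13/541 = 2.40×10^-4
Swamee-Jain: f = 0.01560
h_f = f(L/D)V²/(2g) = 0.01560·(1480/0.541)·2.928²/(2·9.81) = 18.65 m

h_f ≈ 18.7 m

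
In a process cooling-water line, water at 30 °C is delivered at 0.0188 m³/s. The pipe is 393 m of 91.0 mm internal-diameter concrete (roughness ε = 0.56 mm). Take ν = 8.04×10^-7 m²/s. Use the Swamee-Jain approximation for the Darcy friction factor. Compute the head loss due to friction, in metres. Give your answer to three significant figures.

V = 4Q/(πD²) = 4·0.0188/(π·0.0910²) = 2.891 m/s
Re = VD/ν = 2.891·0.0910/8.04×10^-7 = 3.27×10^5 → turbulent
ε/D = 0.56/91.0 = 0.00615
Swamee-Jain: f = 0.03275
h_f = f(L/D)V²/(2g) = 0.03275·(393/0.0910)·2.891²/(2·9.81) = 60.23 m

h_f ≈ 60.2 m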